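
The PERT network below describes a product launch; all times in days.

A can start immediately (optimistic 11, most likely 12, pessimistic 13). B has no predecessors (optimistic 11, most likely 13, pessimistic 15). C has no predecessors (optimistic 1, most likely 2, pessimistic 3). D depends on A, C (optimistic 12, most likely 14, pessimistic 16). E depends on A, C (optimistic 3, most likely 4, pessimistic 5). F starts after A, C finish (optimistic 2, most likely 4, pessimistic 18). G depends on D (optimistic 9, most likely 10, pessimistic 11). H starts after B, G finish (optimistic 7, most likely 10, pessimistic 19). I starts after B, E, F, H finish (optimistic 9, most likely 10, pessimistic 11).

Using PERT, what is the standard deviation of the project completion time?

2.19 days

te_A = (11 + 4·12 + 13)/6 = 72/6 = 12; σ²_A = ((13−11)/6)² = 0.111
te_B = (11 + 4·13 + 15)/6 = 78/6 = 13; σ²_B = ((15−11)/6)² = 0.444
te_C = (1 + 4·2 + 3)/6 = 12/6 = 2; σ²_C = ((3−1)/6)² = 0.111
te_D = (12 + 4·14 + 16)/6 = 84/6 = 14; σ²_D = ((16−12)/6)² = 0.444
te_E = (3 + 4·4 + 5)/6 = 24/6 = 4; σ²_E = ((5−3)/6)² = 0.111
te_F = (2 + 4·4 + 18)/6 = 36/6 = 6; σ²_F = ((18−2)/6)² = 7.111
te_G = (9 + 4·10 + 11)/6 = 60/6 = 10; σ²_G = ((11−9)/6)² = 0.111
te_H = (7 + 4·10 + 19)/6 = 66/6 = 11; σ²_H = ((19−7)/6)² = 4.000
te_I = (9 + 4·10 + 11)/6 = 60/6 = 10; σ²_I = ((11−9)/6)² = 0.111

Forward pass:
ES_A = 0; EF_A = 12
ES_B = 0; EF_B = 13
ES_C = 0; EF_C = 2
ES_D = max(EF_A=12, EF_C=2) = 12; EF_D = 12+14 = 26
ES_E = max(EF_A=12, EF_C=2) = 12; EF_E = 12+4 = 16
ES_F = max(EF_A=12, EF_C=2) = 12; EF_F = 12+6 = 18
ES_G = 26; EF_G = 26+10 = 36
ES_H = max(EF_B=13, EF_G=36) = 36; EF_H = 36+11 = 47
ES_I = max(EF_B=13, EF_E=16, EF_F=18, EF_H=47) = 47; EF_I = 47+10 = 57
Expected project duration μ = 57 days. Critical path: A → D → G → H → I.

Variance along critical path = 0.111 + 0.444 + 0.111 + 4.000 + 0.111 = 4.778
σ = √4.778 = 2.186 days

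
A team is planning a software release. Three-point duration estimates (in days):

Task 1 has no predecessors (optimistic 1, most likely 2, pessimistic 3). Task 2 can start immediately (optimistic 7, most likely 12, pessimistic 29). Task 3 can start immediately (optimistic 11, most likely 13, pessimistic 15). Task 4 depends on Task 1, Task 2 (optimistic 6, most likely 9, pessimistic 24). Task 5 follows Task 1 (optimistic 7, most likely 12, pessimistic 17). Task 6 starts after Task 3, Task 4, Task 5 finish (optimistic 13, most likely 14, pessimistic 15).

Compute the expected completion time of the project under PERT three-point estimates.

39 days

te_Task 1 = (1 + 4·2 + 3)/6 = 12/6 = 2
te_Task 2 = (7 + 4·12 + 29)/6 = 84/6 = 14
te_Task 3 = (11 + 4·13 + 15)/6 = 78/6 = 13
te_Task 4 = (6 + 4·9 + 24)/6 = 66/6 = 11
te_Task 5 = (7 + 4·12 + 17)/6 = 72/6 = 12
te_Task 6 = (13 + 4·14 + 15)/6 = 84/6 = 14

Forward pass:
ES_Task 1 = 0; EF_Task 1 = 2
ES_Task 2 = 0; EF_Task 2 = 14
ES_Task 3 = 0; EF_Task 3 = 13
ES_Task 4 = max(EF_Task 1=2, EF_Task 2=14) = 14; EF_Task 4 = 14+11 = 25
ES_Task 5 = 2; EF_Task 5 = 2+12 = 14
ES_Task 6 = max(EF_Task 3=13, EF_Task 4=25, EF_Task 5=14) = 25; EF_Task 6 = 25+14 = 39
Expected project duration μ = 39 days. Critical path: Task 2 → Task 4 → Task 6.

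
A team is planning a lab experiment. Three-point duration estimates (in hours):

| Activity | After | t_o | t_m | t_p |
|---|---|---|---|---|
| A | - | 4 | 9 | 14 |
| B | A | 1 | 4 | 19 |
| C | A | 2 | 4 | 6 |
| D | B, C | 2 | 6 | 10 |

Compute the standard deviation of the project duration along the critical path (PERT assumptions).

3.68 hours

te_A = (4 + 4·9 + 14)/6 = 54/6 = 9; σ²_A = ((14−4)/6)² = 2.778
te_B = (1 + 4·4 + 19)/6 = 36/6 = 6; σ²_B = ((19−1)/6)² = 9.000
te_C = (2 + 4·4 + 6)/6 = 24/6 = 4; σ²_C = ((6−2)/6)² = 0.444
te_D = (2 + 4·6 + 10)/6 = 36/6 = 6; σ²_D = ((10−2)/6)² = 1.778

Forward pass:
ES_A = 0; EF_A = 9
ES_B = 9; EF_B = 9+6 = 15
ES_C = 9; EF_C = 9+4 = 13
ES_D = max(EF_B=15, EF_C=13) = 15; EF_D = 15+6 = 21
Expected project duration μ = 21 hours. Critical path: A → B → D.

Variance along critical path = 2.778 + 9.000 + 1.778 = 13.556
σ = √13.556 = 3.682 hours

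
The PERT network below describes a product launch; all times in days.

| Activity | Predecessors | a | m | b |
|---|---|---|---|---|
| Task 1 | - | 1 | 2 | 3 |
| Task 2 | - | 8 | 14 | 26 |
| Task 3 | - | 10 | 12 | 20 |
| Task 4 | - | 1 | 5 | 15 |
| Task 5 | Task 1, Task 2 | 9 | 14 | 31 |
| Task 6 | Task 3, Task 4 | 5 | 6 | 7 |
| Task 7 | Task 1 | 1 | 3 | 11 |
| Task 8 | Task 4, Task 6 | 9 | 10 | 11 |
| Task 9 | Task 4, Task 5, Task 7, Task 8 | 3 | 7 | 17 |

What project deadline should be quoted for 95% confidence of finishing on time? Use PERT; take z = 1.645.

47.7 days

te_Task 1 = (1 + 4·2 + 3)/6 = 12/6 = 2; σ²_Task 1 = ((3−1)/6)² = 0.111
te_Task 2 = (8 + 4·14 + 26)/6 = 90/6 = 15; σ²_Task 2 = ((26−8)/6)² = 9.000
te_Task 3 = (10 + 4·12 + 20)/6 = 78/6 = 13; σ²_Task 3 = ((20−10)/6)² = 2.778
te_Task 4 = (1 + 4·5 + 15)/6 = 36/6 = 6; σ²_Task 4 = ((15−1)/6)² = 5.444
te_Task 5 = (9 + 4·14 + 31)/6 = 96/6 = 16; σ²_Task 5 = ((31−9)/6)² = 13.444
te_Task 6 = (5 + 4·6 + 7)/6 = 36/6 = 6; σ²_Task 6 = ((7−5)/6)² = 0.111
te_Task 7 = (1 + 4·3 + 11)/6 = 24/6 = 4; σ²_Task 7 = ((11−1)/6)² = 2.778
te_Task 8 = (9 + 4·10 + 11)/6 = 60/6 = 10; σ²_Task 8 = ((11−9)/6)² = 0.111
te_Task 9 = (3 + 4·7 + 17)/6 = 48/6 = 8; σ²_Task 9 = ((17−3)/6)² = 5.444

Forward pass:
ES_Task 1 = 0; EF_Task 1 = 2
ES_Task 2 = 0; EF_Task 2 = 15
ES_Task 3 = 0; EF_Task 3 = 13
ES_Task 4 = 0; EF_Task 4 = 6
ES_Task 5 = max(EF_Task 1=2, EF_Task 2=15) = 15; EF_Task 5 = 15+16 = 31
ES_Task 6 = max(EF_Task 3=13, EF_Task 4=6) = 13; EF_Task 6 = 13+6 = 19
ES_Task 7 = 2; EF_Task 7 = 2+4 = 6
ES_Task 8 = max(EF_Task 4=6, EF_Task 6=19) = 19; EF_Task 8 = 19+10 = 29
ES_Task 9 = max(EF_Task 4=6, EF_Task 5=31, EF_Task 7=6, EF_Task 8=29) = 31; EF_Task 9 = 31+8 = 39
Expected project duration μ = 39 days. Critical path: Task 2 → Task 5 → Task 9.

Variance along critical path = 9.000 + 13.444 + 5.444 = 27.889; σ = 5.281 days.
D = μ + z·σ = 39 + 1.645·5.281 = 47.7 days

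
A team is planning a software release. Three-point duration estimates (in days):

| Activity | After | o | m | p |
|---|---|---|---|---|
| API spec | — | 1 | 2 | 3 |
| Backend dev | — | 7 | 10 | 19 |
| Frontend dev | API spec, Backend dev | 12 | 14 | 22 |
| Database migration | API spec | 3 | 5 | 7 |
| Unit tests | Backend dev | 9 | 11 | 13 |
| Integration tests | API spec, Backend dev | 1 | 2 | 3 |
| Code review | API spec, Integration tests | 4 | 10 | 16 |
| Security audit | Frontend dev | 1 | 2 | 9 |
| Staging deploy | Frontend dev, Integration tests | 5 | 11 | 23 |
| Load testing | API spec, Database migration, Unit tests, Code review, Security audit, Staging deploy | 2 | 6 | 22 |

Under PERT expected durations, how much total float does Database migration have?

te_API spec = (1 + 4·2 + 3)/6 = 12/6 = 2
te_Backend dev = (7 + 4·10 + 19)/6 = 66/6 = 11
te_Frontend dev = (12 + 4·14 + 22)/6 = 90/6 = 15
te_Database migration = (3 + 4·5 + 7)/6 = 30/6 = 5
te_Unit tests = (9 + 4·11 + 13)/6 = 66/6 = 11
te_Integration tests = (1 + 4·2 + 3)/6 = 12/6 = 2
te_Code review = (4 + 4·10 + 16)/6 = 60/6 = 10
te_Security audit = (1 + 4·2 + 9)/6 = 18/6 = 3
te_Staging deploy = (5 + 4·11 + 23)/6 = 72/6 = 12
te_Load testing = (2 + 4·6 + 22)/6 = 48/6 = 8

Forward pass:
ES_API spec = 0; EF_API spec = 2
ES_Backend dev = 0; EF_Backend dev = 11
ES_Frontend dev = max(EF_API spec=2, EF_Backend dev=11) = 11; EF_Frontend dev = 11+15 = 26
ES_Database migration = 2; EF_Database migration = 2+5 = 7
ES_Unit tests = 11; EF_Unit tests = 11+11 = 22
ES_Integration tests = max(EF_API spec=2, EF_Backend dev=11) = 11; EF_Integration tests = 11+2 = 13
ES_Code review = max(EF_API spec=2, EF_Integration tests=13) = 13; EF_Code review = 13+10 = 23
ES_Security audit = 26; EF_Security audit = 26+3 = 29
ES_Staging deploy = max(EF_Frontend dev=26, EF_Integration tests=13) = 26; EF_Staging deploy = 26+12 = 38
ES_Load testing = max(EF_API spec=2, EF_Database migration=7, EF_Unit tests=22, EF_Code review=23, EF_Security audit=29, EF_Staging deploy=38) = 38; EF_Load testing = 38+8 = 46
Expected project duration μ = 46 days. Critical path: Backend dev → Frontend dev → Staging deploy → Load testing.

Backward pass:
LF_Load testing = 46; LS_Load testing = 46−8 = 38
LF_Staging deploy = LS_Load testing = 38; LS_Staging deploy = 38−12 = 26
LF_Security audit = LS_Load testing = 38; LS_Security audit = 38−3 = 35
LF_Code review = LS_Load testing = 38; LS_Code review = 38−10 = 28
LF_Integration tests = min(LS_Code review=28, LS_Staging deploy=26) = 26; LS_Integration tests = 26−2 = 24
LF_Unit tests = LS_Load testing = 38; LS_Unit tests = 38−11 = 27
LF_Database migration = LS_Load testing = 38; LS_Database migration = 38−5 = 33
LF_Frontend dev = min(LS_Security audit=35, LS_Staging deploy=26) = 26; LS_Frontend dev = 26−15 = 11
LF_Backend dev = min(LS_Frontend dev=11, LS_Unit tests=27, LS_Integration tests=24) = 11; LS_Backend dev = 11−11 = 0
LF_API spec = min(LS_Frontend dev=11, LS_Database migration=33, LS_Integration tests=24, LS_Code review=28, LS_Load testing=38) = 11; LS_API spec = 11−2 = 9
Slack_Database migration = LS_Database migration − ES_Database migration = 33 − 2 = 31

31 days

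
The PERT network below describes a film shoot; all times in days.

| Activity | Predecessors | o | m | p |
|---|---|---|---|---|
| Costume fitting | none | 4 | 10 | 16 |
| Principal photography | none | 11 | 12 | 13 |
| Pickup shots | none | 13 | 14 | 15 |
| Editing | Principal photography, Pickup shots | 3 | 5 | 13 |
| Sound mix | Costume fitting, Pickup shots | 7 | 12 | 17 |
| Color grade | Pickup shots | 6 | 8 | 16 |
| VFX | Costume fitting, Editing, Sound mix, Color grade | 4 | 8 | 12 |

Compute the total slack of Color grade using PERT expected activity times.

te_Costume fitting = (4 + 4·10 + 16)/6 = 60/6 = 10
te_Principal photography = (11 + 4·12 + 13)/6 = 72/6 = 12
te_Pickup shots = (13 + 4·14 + 15)/6 = 84/6 = 14
te_Editing = (3 + 4·5 + 13)/6 = 36/6 = 6
te_Sound mix = (7 + 4·12 + 17)/6 = 72/6 = 12
te_Color grade = (6 + 4·8 + 16)/6 = 54/6 = 9
te_VFX = (4 + 4·8 + 12)/6 = 48/6 = 8

Forward pass:
ES_Costume fitting = 0; EF_Costume fitting = 10
ES_Principal photography = 0; EF_Principal photography = 12
ES_Pickup shots = 0; EF_Pickup shots = 14
ES_Editing = max(EF_Principal photography=12, EF_Pickup shots=14) = 14; EF_Editing = 14+6 = 20
ES_Sound mix = max(EF_Costume fitting=10, EF_Pickup shots=14) = 14; EF_Sound mix = 14+12 = 26
ES_Color grade = 14; EF_Color grade = 14+9 = 23
ES_VFX = max(EF_Costume fitting=10, EF_Editing=20, EF_Sound mix=26, EF_Color grade=23) = 26; EF_VFX = 26+8 = 34
Expected project duration μ = 34 days. Critical path: Pickup shots → Sound mix → VFX.

Backward pass:
LF_VFX = 34; LS_VFX = 34−8 = 26
LF_Color grade = LS_VFX = 26; LS_Color grade = 26−9 = 17
LF_Sound mix = LS_VFX = 26; LS_Sound mix = 26−12 = 14
LF_Editing = LS_VFX = 26; LS_Editing = 26−6 = 20
LF_Pickup shots = min(LS_Editing=20, LS_Sound mix=14, LS_Color grade=17) = 14; LS_Pickup shots = 14−14 = 0
LF_Principal photography = LS_Editing = 20; LS_Principal photography = 20−12 = 8
LF_Costume fitting = min(LS_Sound mix=14, LS_VFX=26) = 14; LS_Costume fitting = 14−10 = 4
Slack_Color grade = LS_Color grade − ES_Color grade = 17 − 14 = 3

3 days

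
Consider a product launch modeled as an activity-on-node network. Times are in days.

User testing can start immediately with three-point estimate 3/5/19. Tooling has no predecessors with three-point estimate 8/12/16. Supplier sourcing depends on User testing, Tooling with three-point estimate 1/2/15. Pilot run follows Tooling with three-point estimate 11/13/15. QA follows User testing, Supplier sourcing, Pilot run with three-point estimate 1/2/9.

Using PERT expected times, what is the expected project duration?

28 days

te_User testing = (3 + 4·5 + 19)/6 = 42/6 = 7
te_Tooling = (8 + 4·12 + 16)/6 = 72/6 = 12
te_Supplier sourcing = (1 + 4·2 + 15)/6 = 24/6 = 4
te_Pilot run = (11 + 4·13 + 15)/6 = 78/6 = 13
te_QA = (1 + 4·2 + 9)/6 = 18/6 = 3

Forward pass:
ES_User testing = 0; EF_User testing = 7
ES_Tooling = 0; EF_Tooling = 12
ES_Supplier sourcing = max(EF_User testing=7, EF_Tooling=12) = 12; EF_Supplier sourcing = 12+4 = 16
ES_Pilot run = 12; EF_Pilot run = 12+13 = 25
ES_QA = max(EF_User testing=7, EF_Supplier sourcing=16, EF_Pilot run=25) = 25; EF_QA = 25+3 = 28
Expected project duration μ = 28 days. Critical path: Tooling → Pilot run → QA.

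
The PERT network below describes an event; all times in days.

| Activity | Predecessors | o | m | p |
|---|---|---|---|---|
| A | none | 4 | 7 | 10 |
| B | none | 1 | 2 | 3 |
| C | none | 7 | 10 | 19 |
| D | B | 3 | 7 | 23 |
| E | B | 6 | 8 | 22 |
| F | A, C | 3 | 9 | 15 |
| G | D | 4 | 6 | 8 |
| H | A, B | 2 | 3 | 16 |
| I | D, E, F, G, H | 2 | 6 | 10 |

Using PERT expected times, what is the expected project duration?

26 days

te_A = (4 + 4·7 + 10)/6 = 42/6 = 7
te_B = (1 + 4·2 + 3)/6 = 12/6 = 2
te_C = (7 + 4·10 + 19)/6 = 66/6 = 11
te_D = (3 + 4·7 + 23)/6 = 54/6 = 9
te_E = (6 + 4·8 + 22)/6 = 60/6 = 10
te_F = (3 + 4·9 + 15)/6 = 54/6 = 9
te_G = (4 + 4·6 + 8)/6 = 36/6 = 6
te_H = (2 + 4·3 + 16)/6 = 30/6 = 5
te_I = (2 + 4·6 + 10)/6 = 36/6 = 6

Forward pass:
ES_A = 0; EF_A = 7
ES_B = 0; EF_B = 2
ES_C = 0; EF_C = 11
ES_D = 2; EF_D = 2+9 = 11
ES_E = 2; EF_E = 2+10 = 12
ES_F = max(EF_A=7, EF_C=11) = 11; EF_F = 11+9 = 20
ES_G = 11; EF_G = 11+6 = 17
ES_H = max(EF_A=7, EF_B=2) = 7; EF_H = 7+5 = 12
ES_I = max(EF_D=11, EF_E=12, EF_F=20, EF_G=17, EF_H=12) = 20; EF_I = 20+6 = 26
Expected project duration μ = 26 days. Critical path: C → F → I.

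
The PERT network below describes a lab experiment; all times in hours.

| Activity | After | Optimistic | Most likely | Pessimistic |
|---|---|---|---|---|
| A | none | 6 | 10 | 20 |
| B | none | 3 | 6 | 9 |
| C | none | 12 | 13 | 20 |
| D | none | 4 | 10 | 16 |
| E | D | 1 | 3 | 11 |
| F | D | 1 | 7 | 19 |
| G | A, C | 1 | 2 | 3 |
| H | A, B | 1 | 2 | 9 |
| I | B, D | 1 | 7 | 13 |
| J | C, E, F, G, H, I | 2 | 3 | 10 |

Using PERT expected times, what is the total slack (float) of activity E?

4 hours

te_A = (6 + 4·10 + 20)/6 = 66/6 = 11
te_B = (3 + 4·6 + 9)/6 = 36/6 = 6
te_C = (12 + 4·13 + 20)/6 = 84/6 = 14
te_D = (4 + 4·10 + 16)/6 = 60/6 = 10
te_E = (1 + 4·3 + 11)/6 = 24/6 = 4
te_F = (1 + 4·7 + 19)/6 = 48/6 = 8
te_G = (1 + 4·2 + 3)/6 = 12/6 = 2
te_H = (1 + 4·2 + 9)/6 = 18/6 = 3
te_I = (1 + 4·7 + 13)/6 = 42/6 = 7
te_J = (2 + 4·3 + 10)/6 = 24/6 = 4

Forward pass:
ES_A = 0; EF_A = 11
ES_B = 0; EF_B = 6
ES_C = 0; EF_C = 14
ES_D = 0; EF_D = 10
ES_E = 10; EF_E = 10+4 = 14
ES_F = 10; EF_F = 10+8 = 18
ES_G = max(EF_A=11, EF_C=14) = 14; EF_G = 14+2 = 16
ES_H = max(EF_A=11, EF_B=6) = 11; EF_H = 11+3 = 14
ES_I = max(EF_B=6, EF_D=10) = 10; EF_I = 10+7 = 17
ES_J = max(EF_C=14, EF_E=14, EF_F=18, EF_G=16, EF_H=14, EF_I=17) = 18; EF_J = 18+4 = 22
Expected project duration μ = 22 hours. Critical path: D → F → J.

Backward pass:
LF_J = 22; LS_J = 22−4 = 18
LF_I = LS_J = 18; LS_I = 18−7 = 11
LF_H = LS_J = 18; LS_H = 18−3 = 15
LF_G = LS_J = 18; LS_G = 18−2 = 16
LF_F = LS_J = 18; LS_F = 18−8 = 10
LF_E = LS_J = 18; LS_E = 18−4 = 14
LF_D = min(LS_E=14, LS_F=10, LS_I=11) = 10; LS_D = 10−10 = 0
LF_C = min(LS_G=16, LS_J=18) = 16; LS_C = 16−14 = 2
LF_B = min(LS_H=15, LS_I=11) = 11; LS_B = 11−6 = 5
LF_A = min(LS_G=16, LS_H=15) = 15; LS_A = 15−11 = 4
Slack_E = LS_E − ES_E = 14 − 10 = 4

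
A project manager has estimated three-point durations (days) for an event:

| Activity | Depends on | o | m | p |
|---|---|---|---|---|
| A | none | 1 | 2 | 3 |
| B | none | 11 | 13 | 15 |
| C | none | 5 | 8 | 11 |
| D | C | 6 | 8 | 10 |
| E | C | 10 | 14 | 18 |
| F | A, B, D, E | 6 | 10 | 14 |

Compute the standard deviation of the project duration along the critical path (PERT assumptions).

te_A = (1 + 4·2 + 3)/6 = 12/6 = 2; σ²_A = ((3−1)/6)² = 0.111
te_B = (11 + 4·13 + 15)/6 = 78/6 = 13; σ²_B = ((15−11)/6)² = 0.444
te_C = (5 + 4·8 + 11)/6 = 48/6 = 8; σ²_C = ((11−5)/6)² = 1.000
te_D = (6 + 4·8 + 10)/6 = 48/6 = 8; σ²_D = ((10−6)/6)² = 0.444
te_E = (10 + 4·14 + 18)/6 = 84/6 = 14; σ²_E = ((18−10)/6)² = 1.778
te_F = (6 + 4·10 + 14)/6 = 60/6 = 10; σ²_F = ((14−6)/6)² = 1.778

Forward pass:
ES_A = 0; EF_A = 2
ES_B = 0; EF_B = 13
ES_C = 0; EF_C = 8
ES_D = 8; EF_D = 8+8 = 16
ES_E = 8; EF_E = 8+14 = 22
ES_F = max(EF_A=2, EF_B=13, EF_D=16, EF_E=22) = 22; EF_F = 22+10 = 32
Expected project duration μ = 32 days. Critical path: C → E → F.

Variance along critical path = 1.000 + 1.778 + 1.778 = 4.556
σ = √4.556 = 2.134 days

2.13 days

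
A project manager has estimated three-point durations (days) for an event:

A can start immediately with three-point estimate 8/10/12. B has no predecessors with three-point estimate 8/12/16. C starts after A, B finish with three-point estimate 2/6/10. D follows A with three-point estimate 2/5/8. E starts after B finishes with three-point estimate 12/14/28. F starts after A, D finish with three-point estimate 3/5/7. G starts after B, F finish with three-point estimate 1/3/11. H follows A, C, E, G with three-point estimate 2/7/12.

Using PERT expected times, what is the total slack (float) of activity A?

4 days

te_A = (8 + 4·10 + 12)/6 = 60/6 = 10
te_B = (8 + 4·12 + 16)/6 = 72/6 = 12
te_C = (2 + 4·6 + 10)/6 = 36/6 = 6
te_D = (2 + 4·5 + 8)/6 = 30/6 = 5
te_E = (12 + 4·14 + 28)/6 = 96/6 = 16
te_F = (3 + 4·5 + 7)/6 = 30/6 = 5
te_G = (1 + 4·3 + 11)/6 = 24/6 = 4
te_H = (2 + 4·7 + 12)/6 = 42/6 = 7

Forward pass:
ES_A = 0; EF_A = 10
ES_B = 0; EF_B = 12
ES_C = max(EF_A=10, EF_B=12) = 12; EF_C = 12+6 = 18
ES_D = 10; EF_D = 10+5 = 15
ES_E = 12; EF_E = 12+16 = 28
ES_F = max(EF_A=10, EF_D=15) = 15; EF_F = 15+5 = 20
ES_G = max(EF_B=12, EF_F=20) = 20; EF_G = 20+4 = 24
ES_H = max(EF_A=10, EF_C=18, EF_E=28, EF_G=24) = 28; EF_H = 28+7 = 35
Expected project duration μ = 35 days. Critical path: B → E → H.

Backward pass:
LF_H = 35; LS_H = 35−7 = 28
LF_G = LS_H = 28; LS_G = 28−4 = 24
LF_F = LS_G = 24; LS_F = 24−5 = 19
LF_E = LS_H = 28; LS_E = 28−16 = 12
LF_D = LS_F = 19; LS_D = 19−5 = 14
LF_C = LS_H = 28; LS_C = 28−6 = 22
LF_B = min(LS_C=22, LS_E=12, LS_G=24) = 12; LS_B = 12−12 = 0
LF_A = min(LS_C=22, LS_D=14, LS_F=19, LS_H=28) = 14; LS_A = 14−10 = 4
Slack_A = LS_A − ES_A = 4 − 0 = 4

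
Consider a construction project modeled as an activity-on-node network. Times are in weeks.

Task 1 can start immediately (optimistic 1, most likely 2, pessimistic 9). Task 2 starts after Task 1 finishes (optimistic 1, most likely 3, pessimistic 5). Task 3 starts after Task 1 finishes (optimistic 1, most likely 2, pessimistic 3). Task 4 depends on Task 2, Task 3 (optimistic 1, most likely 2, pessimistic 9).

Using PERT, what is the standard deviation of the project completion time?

te_Task 1 = (1 + 4·2 + 9)/6 = 18/6 = 3; σ²_Task 1 = ((9−1)/6)² = 1.778
te_Task 2 = (1 + 4·3 + 5)/6 = 18/6 = 3; σ²_Task 2 = ((5−1)/6)² = 0.444
te_Task 3 = (1 + 4·2 + 3)/6 = 12/6 = 2; σ²_Task 3 = ((3−1)/6)² = 0.111
te_Task 4 = (1 + 4·2 + 9)/6 = 18/6 = 3; σ²_Task 4 = ((9−1)/6)² = 1.778

Forward pass:
ES_Task 1 = 0; EF_Task 1 = 3
ES_Task 2 = 3; EF_Task 2 = 3+3 = 6
ES_Task 3 = 3; EF_Task 3 = 3+2 = 5
ES_Task 4 = max(EF_Task 2=6, EF_Task 3=5) = 6; EF_Task 4 = 6+3 = 9
Expected project duration μ = 9 weeks. Critical path: Task 1 → Task 2 → Task 4.

Variance along critical path = 1.778 + 0.444 + 1.778 = 4.000
σ = √4.000 = 2.000 weeks

2.00 weeks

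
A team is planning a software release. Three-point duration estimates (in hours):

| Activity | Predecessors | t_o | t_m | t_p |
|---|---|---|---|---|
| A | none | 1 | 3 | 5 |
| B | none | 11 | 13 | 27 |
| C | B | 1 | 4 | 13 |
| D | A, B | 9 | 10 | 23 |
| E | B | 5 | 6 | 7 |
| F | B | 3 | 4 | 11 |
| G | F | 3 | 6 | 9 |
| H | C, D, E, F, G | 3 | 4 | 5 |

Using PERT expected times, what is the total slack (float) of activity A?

12 hours

te_A = (1 + 4·3 + 5)/6 = 18/6 = 3
te_B = (11 + 4·13 + 27)/6 = 90/6 = 15
te_C = (1 + 4·4 + 13)/6 = 30/6 = 5
te_D = (9 + 4·10 + 23)/6 = 72/6 = 12
te_E = (5 + 4·6 + 7)/6 = 36/6 = 6
te_F = (3 + 4·4 + 11)/6 = 30/6 = 5
te_G = (3 + 4·6 + 9)/6 = 36/6 = 6
te_H = (3 + 4·4 + 5)/6 = 24/6 = 4

Forward pass:
ES_A = 0; EF_A = 3
ES_B = 0; EF_B = 15
ES_C = 15; EF_C = 15+5 = 20
ES_D = max(EF_A=3, EF_B=15) = 15; EF_D = 15+12 = 27
ES_E = 15; EF_E = 15+6 = 21
ES_F = 15; EF_F = 15+5 = 20
ES_G = 20; EF_G = 20+6 = 26
ES_H = max(EF_C=20, EF_D=27, EF_E=21, EF_F=20, EF_G=26) = 27; EF_H = 27+4 = 31
Expected project duration μ = 31 hours. Critical path: B → D → H.

Backward pass:
LF_H = 31; LS_H = 31−4 = 27
LF_G = LS_H = 27; LS_G = 27−6 = 21
LF_F = min(LS_G=21, LS_H=27) = 21; LS_F = 21−5 = 16
LF_E = LS_H = 27; LS_E = 27−6 = 21
LF_D = LS_H = 27; LS_D = 27−12 = 15
LF_C = LS_H = 27; LS_C = 27−5 = 22
LF_B = min(LS_C=22, LS_D=15, LS_E=21, LS_F=16) = 15; LS_B = 15−15 = 0
LF_A = LS_D = 15; LS_A = 15−3 = 12
Slack_A = LS_A − ES_A = 12 − 0 = 12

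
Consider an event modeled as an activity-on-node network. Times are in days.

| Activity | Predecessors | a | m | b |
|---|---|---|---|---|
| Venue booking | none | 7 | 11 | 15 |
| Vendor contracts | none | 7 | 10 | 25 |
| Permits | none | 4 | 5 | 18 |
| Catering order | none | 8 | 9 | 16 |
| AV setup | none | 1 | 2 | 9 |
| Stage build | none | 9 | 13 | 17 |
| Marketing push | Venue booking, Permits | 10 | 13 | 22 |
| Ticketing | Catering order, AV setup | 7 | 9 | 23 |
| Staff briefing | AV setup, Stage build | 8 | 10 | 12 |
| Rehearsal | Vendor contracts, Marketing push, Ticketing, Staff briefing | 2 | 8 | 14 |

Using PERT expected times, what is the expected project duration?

33 days

te_Venue booking = (7 + 4·11 + 15)/6 = 66/6 = 11
te_Vendor contracts = (7 + 4·10 + 25)/6 = 72/6 = 12
te_Permits = (4 + 4·5 + 18)/6 = 42/6 = 7
te_Catering order = (8 + 4·9 + 16)/6 = 60/6 = 10
te_AV setup = (1 + 4·2 + 9)/6 = 18/6 = 3
te_Stage build = (9 + 4·13 + 17)/6 = 78/6 = 13
te_Marketing push = (10 + 4·13 + 22)/6 = 84/6 = 14
te_Ticketing = (7 + 4·9 + 23)/6 = 66/6 = 11
te_Staff briefing = (8 + 4·10 + 12)/6 = 60/6 = 10
te_Rehearsal = (2 + 4·8 + 14)/6 = 48/6 = 8

Forward pass:
ES_Venue booking = 0; EF_Venue booking = 11
ES_Vendor contracts = 0; EF_Vendor contracts = 12
ES_Permits = 0; EF_Permits = 7
ES_Catering order = 0; EF_Catering order = 10
ES_AV setup = 0; EF_AV setup = 3
ES_Stage build = 0; EF_Stage build = 13
ES_Marketing push = max(EF_Venue booking=11, EF_Permits=7) = 11; EF_Marketing push = 11+14 = 25
ES_Ticketing = max(EF_Catering order=10, EF_AV setup=3) = 10; EF_Ticketing = 10+11 = 21
ES_Staff briefing = max(EF_AV setup=3, EF_Stage build=13) = 13; EF_Staff briefing = 13+10 = 23
ES_Rehearsal = max(EF_Vendor contracts=12, EF_Marketing push=25, EF_Ticketing=21, EF_Staff briefing=23) = 25; EF_Rehearsal = 25+8 = 33
Expected project duration μ = 33 days. Critical path: Venue booking → Marketing push → Rehearsal.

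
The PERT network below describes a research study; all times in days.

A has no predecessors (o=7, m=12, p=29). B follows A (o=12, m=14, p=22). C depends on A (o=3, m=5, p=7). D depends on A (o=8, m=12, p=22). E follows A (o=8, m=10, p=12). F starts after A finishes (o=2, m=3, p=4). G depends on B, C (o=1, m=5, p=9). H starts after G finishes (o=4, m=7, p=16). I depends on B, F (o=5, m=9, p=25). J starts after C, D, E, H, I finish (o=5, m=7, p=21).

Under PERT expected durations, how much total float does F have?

te_A = (7 + 4·12 + 29)/6 = 84/6 = 14
te_B = (12 + 4·14 + 22)/6 = 90/6 = 15
te_C = (3 + 4·5 + 7)/6 = 30/6 = 5
te_D = (8 + 4·12 + 22)/6 = 78/6 = 13
te_E = (8 + 4·10 + 12)/6 = 60/6 = 10
te_F = (2 + 4·3 + 4)/6 = 18/6 = 3
te_G = (1 + 4·5 + 9)/6 = 30/6 = 5
te_H = (4 + 4·7 + 16)/6 = 48/6 = 8
te_I = (5 + 4·9 + 25)/6 = 66/6 = 11
te_J = (5 + 4·7 + 21)/6 = 54/6 = 9

Forward pass:
ES_A = 0; EF_A = 14
ES_B = 14; EF_B = 14+15 = 29
ES_C = 14; EF_C = 14+5 = 19
ES_D = 14; EF_D = 14+13 = 27
ES_E = 14; EF_E = 14+10 = 24
ES_F = 14; EF_F = 14+3 = 17
ES_G = max(EF_B=29, EF_C=19) = 29; EF_G = 29+5 = 34
ES_H = 34; EF_H = 34+8 = 42
ES_I = max(EF_B=29, EF_F=17) = 29; EF_I = 29+11 = 40
ES_J = max(EF_C=19, EF_D=27, EF_E=24, EF_H=42, EF_I=40) = 42; EF_J = 42+9 = 51
Expected project duration μ = 51 days. Critical path: A → B → G → H → J.

Backward pass:
LF_J = 51; LS_J = 51−9 = 42
LF_I = LS_J = 42; LS_I = 42−11 = 31
LF_H = LS_J = 42; LS_H = 42−8 = 34
LF_G = LS_H = 34; LS_G = 34−5 = 29
LF_F = LS_I = 31; LS_F = 31−3 = 28
LF_E = LS_J = 42; LS_E = 42−10 = 32
LF_D = LS_J = 42; LS_D = 42−13 = 29
LF_C = min(LS_G=29, LS_J=42) = 29; LS_C = 29−5 = 24
LF_B = min(LS_G=29, LS_I=31) = 29; LS_B = 29−15 = 14
LF_A = min(LS_B=14, LS_C=24, LS_D=29, LS_E=32, LS_F=28) = 14; LS_A = 14−14 = 0
Slack_F = LS_F − ES_F = 28 − 14 = 14

14 days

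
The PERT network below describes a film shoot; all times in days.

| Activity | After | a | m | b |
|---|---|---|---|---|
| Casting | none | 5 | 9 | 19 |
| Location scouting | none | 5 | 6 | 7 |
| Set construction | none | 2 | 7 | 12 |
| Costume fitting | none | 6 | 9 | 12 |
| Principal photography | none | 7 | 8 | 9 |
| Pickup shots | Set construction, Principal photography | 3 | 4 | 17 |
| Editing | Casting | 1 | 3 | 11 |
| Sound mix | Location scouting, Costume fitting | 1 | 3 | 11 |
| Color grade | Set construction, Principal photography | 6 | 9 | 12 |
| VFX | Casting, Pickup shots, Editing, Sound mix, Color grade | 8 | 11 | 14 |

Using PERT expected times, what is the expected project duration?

28 days

te_Casting = (5 + 4·9 + 19)/6 = 60/6 = 10
te_Location scouting = (5 + 4·6 + 7)/6 = 36/6 = 6
te_Set construction = (2 + 4·7 + 12)/6 = 42/6 = 7
te_Costume fitting = (6 + 4·9 + 12)/6 = 54/6 = 9
te_Principal photography = (7 + 4·8 + 9)/6 = 48/6 = 8
te_Pickup shots = (3 + 4·4 + 17)/6 = 36/6 = 6
te_Editing = (1 + 4·3 + 11)/6 = 24/6 = 4
te_Sound mix = (1 + 4·3 + 11)/6 = 24/6 = 4
te_Color grade = (6 + 4·9 + 12)/6 = 54/6 = 9
te_VFX = (8 + 4·11 + 14)/6 = 66/6 = 11

Forward pass:
ES_Casting = 0; EF_Casting = 10
ES_Location scouting = 0; EF_Location scouting = 6
ES_Set construction = 0; EF_Set construction = 7
ES_Costume fitting = 0; EF_Costume fitting = 9
ES_Principal photography = 0; EF_Principal photography = 8
ES_Pickup shots = max(EF_Set construction=7, EF_Principal photography=8) = 8; EF_Pickup shots = 8+6 = 14
ES_Editing = 10; EF_Editing = 10+4 = 14
ES_Sound mix = max(EF_Location scouting=6, EF_Costume fitting=9) = 9; EF_Sound mix = 9+4 = 13
ES_Color grade = max(EF_Set construction=7, EF_Principal photography=8) = 8; EF_Color grade = 8+9 = 17
ES_VFX = max(EF_Casting=10, EF_Pickup shots=14, EF_Editing=14, EF_Sound mix=13, EF_Color grade=17) = 17; EF_VFX = 17+11 = 28
Expected project duration μ = 28 days. Critical path: Principal photography → Color grade → VFX.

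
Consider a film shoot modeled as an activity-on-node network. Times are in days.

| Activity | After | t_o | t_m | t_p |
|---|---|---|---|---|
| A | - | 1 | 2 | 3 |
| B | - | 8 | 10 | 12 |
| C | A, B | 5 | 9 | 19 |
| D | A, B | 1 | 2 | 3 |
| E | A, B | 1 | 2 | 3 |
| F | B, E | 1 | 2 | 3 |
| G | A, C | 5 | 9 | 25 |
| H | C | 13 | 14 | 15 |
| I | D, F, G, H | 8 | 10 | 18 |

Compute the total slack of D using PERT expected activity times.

te_A = (1 + 4·2 + 3)/6 = 12/6 = 2
te_B = (8 + 4·10 + 12)/6 = 60/6 = 10
te_C = (5 + 4·9 + 19)/6 = 60/6 = 10
te_D = (1 + 4·2 + 3)/6 = 12/6 = 2
te_E = (1 + 4·2 + 3)/6 = 12/6 = 2
te_F = (1 + 4·2 + 3)/6 = 12/6 = 2
te_G = (5 + 4·9 + 25)/6 = 66/6 = 11
te_H = (13 + 4·14 + 15)/6 = 84/6 = 14
te_I = (8 + 4·10 + 18)/6 = 66/6 = 11

Forward pass:
ES_A = 0; EF_A = 2
ES_B = 0; EF_B = 10
ES_C = max(EF_A=2, EF_B=10) = 10; EF_C = 10+10 = 20
ES_D = max(EF_A=2, EF_B=10) = 10; EF_D = 10+2 = 12
ES_E = max(EF_A=2, EF_B=10) = 10; EF_E = 10+2 = 12
ES_F = max(EF_B=10, EF_E=12) = 12; EF_F = 12+2 = 14
ES_G = max(EF_A=2, EF_C=20) = 20; EF_G = 20+11 = 31
ES_H = 20; EF_H = 20+14 = 34
ES_I = max(EF_D=12, EF_F=14, EF_G=31, EF_H=34) = 34; EF_I = 34+11 = 45
Expected project duration μ = 45 days. Critical path: B → C → H → I.

Backward pass:
LF_I = 45; LS_I = 45−11 = 34
LF_H = LS_I = 34; LS_H = 34−14 = 20
LF_G = LS_I = 34; LS_G = 34−11 = 23
LF_F = LS_I = 34; LS_F = 34−2 = 32
LF_E = LS_F = 32; LS_E = 32−2 = 30
LF_D = LS_I = 34; LS_D = 34−2 = 32
LF_C = min(LS_G=23, LS_H=20) = 20; LS_C = 20−10 = 10
LF_B = min(LS_C=10, LS_D=32, LS_E=30, LS_F=32) = 10; LS_B = 10−10 = 0
LF_A = min(LS_C=10, LS_D=32, LS_E=30, LS_G=23) = 10; LS_A = 10−2 = 8
Slack_D = LS_D − ES_D = 32 − 10 = 22

22 days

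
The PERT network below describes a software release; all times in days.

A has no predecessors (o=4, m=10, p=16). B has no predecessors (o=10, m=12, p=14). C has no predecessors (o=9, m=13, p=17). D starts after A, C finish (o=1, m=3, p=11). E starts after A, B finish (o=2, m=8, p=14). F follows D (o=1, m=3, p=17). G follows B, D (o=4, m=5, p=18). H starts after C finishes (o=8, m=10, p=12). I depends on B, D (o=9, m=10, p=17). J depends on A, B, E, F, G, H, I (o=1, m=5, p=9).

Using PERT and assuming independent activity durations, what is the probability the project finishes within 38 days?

te_A = (4 + 4·10 + 16)/6 = 60/6 = 10; σ²_A = ((16−4)/6)² = 4.000
te_B = (10 + 4·12 + 14)/6 = 72/6 = 12; σ²_B = ((14−10)/6)² = 0.444
te_C = (9 + 4·13 + 17)/6 = 78/6 = 13; σ²_C = ((17−9)/6)² = 1.778
te_D = (1 + 4·3 + 11)/6 = 24/6 = 4; σ²_D = ((11−1)/6)² = 2.778
te_E = (2 + 4·8 + 14)/6 = 48/6 = 8; σ²_E = ((14−2)/6)² = 4.000
te_F = (1 + 4·3 + 17)/6 = 30/6 = 5; σ²_F = ((17−1)/6)² = 7.111
te_G = (4 + 4·5 + 18)/6 = 42/6 = 7; σ²_G = ((18−4)/6)² = 5.444
te_H = (8 + 4·10 + 12)/6 = 60/6 = 10; σ²_H = ((12−8)/6)² = 0.444
te_I = (9 + 4·10 + 17)/6 = 66/6 = 11; σ²_I = ((17−9)/6)² = 1.778
te_J = (1 + 4·5 + 9)/6 = 30/6 = 5; σ²_J = ((9−1)/6)² = 1.778

Forward pass:
ES_A = 0; EF_A = 10
ES_B = 0; EF_B = 12
ES_C = 0; EF_C = 13
ES_D = max(EF_A=10, EF_C=13) = 13; EF_D = 13+4 = 17
ES_E = max(EF_A=10, EF_B=12) = 12; EF_E = 12+8 = 20
ES_F = 17; EF_F = 17+5 = 22
ES_G = max(EF_B=12, EF_D=17) = 17; EF_G = 17+7 = 24
ES_H = 13; EF_H = 13+10 = 23
ES_I = max(EF_B=12, EF_D=17) = 17; EF_I = 17+11 = 28
ES_J = max(EF_A=10, EF_B=12, EF_E=20, EF_F=22, EF_G=24, EF_H=23, EF_I=28) = 28; EF_J = 28+5 = 33
Expected project duration μ = 33 days. Critical path: C → D → I → J.

Variance along critical path = 1.778 + 2.778 + 1.778 + 1.778 = 8.111; σ = √8.111 = 2.848 days.
Z = (38 − 33) / 2.848 = 1.756
P(T ≤ 38) = Φ(1.756) ≈ 0.960

0.960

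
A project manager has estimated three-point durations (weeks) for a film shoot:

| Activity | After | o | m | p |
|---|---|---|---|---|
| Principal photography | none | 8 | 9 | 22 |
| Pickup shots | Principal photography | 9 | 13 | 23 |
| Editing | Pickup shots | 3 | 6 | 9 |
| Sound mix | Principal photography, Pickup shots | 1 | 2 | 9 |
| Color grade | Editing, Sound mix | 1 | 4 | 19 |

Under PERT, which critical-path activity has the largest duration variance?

te_Principal photography = (8 + 4·9 + 22)/6 = 66/6 = 11; σ²_Principal photography = ((22−8)/6)² = 5.444
te_Pickup shots = (9 + 4·13 + 23)/6 = 84/6 = 14; σ²_Pickup shots = ((23−9)/6)² = 5.444
te_Editing = (3 + 4·6 + 9)/6 = 36/6 = 6; σ²_Editing = ((9−3)/6)² = 1.000
te_Sound mix = (1 + 4·2 + 9)/6 = 18/6 = 3; σ²_Sound mix = ((9−1)/6)² = 1.778
te_Color grade = (1 + 4·4 + 19)/6 = 36/6 = 6; σ²_Color grade = ((19−1)/6)² = 9.000

Forward pass:
ES_Principal photography = 0; EF_Principal photography = 11
ES_Pickup shots = 11; EF_Pickup shots = 11+14 = 25
ES_Editing = 25; EF_Editing = 25+6 = 31
ES_Sound mix = max(EF_Principal photography=11, EF_Pickup shots=25) = 25; EF_Sound mix = 25+3 = 28
ES_Color grade = max(EF_Editing=31, EF_Sound mix=28) = 31; EF_Color grade = 31+6 = 37
Expected project duration μ = 37 weeks. Critical path: Principal photography → Pickup shots → Editing → Color grade.

Variances on critical path: σ²_Principal photography=5.444, σ²_Pickup shots=5.444, σ²_Editing=1.000, σ²_Color grade=9.000.
Largest is σ²_Color grade = 9.000.

Color grade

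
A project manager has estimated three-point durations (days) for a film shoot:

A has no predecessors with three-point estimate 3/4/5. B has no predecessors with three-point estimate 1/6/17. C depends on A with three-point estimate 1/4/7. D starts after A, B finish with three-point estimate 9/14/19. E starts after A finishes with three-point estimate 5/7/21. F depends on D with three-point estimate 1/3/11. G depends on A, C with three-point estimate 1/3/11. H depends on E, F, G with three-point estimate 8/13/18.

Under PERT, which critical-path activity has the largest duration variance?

B

te_A = (3 + 4·4 + 5)/6 = 24/6 = 4; σ²_A = ((5−3)/6)² = 0.111
te_B = (1 + 4·6 + 17)/6 = 42/6 = 7; σ²_B = ((17−1)/6)² = 7.111
te_C = (1 + 4·4 + 7)/6 = 24/6 = 4; σ²_C = ((7−1)/6)² = 1.000
te_D = (9 + 4·14 + 19)/6 = 84/6 = 14; σ²_D = ((19−9)/6)² = 2.778
te_E = (5 + 4·7 + 21)/6 = 54/6 = 9; σ²_E = ((21−5)/6)² = 7.111
te_F = (1 + 4·3 + 11)/6 = 24/6 = 4; σ²_F = ((11−1)/6)² = 2.778
te_G = (1 + 4·3 + 11)/6 = 24/6 = 4; σ²_G = ((11−1)/6)² = 2.778
te_H = (8 + 4·13 + 18)/6 = 78/6 = 13; σ²_H = ((18−8)/6)² = 2.778

Forward pass:
ES_A = 0; EF_A = 4
ES_B = 0; EF_B = 7
ES_C = 4; EF_C = 4+4 = 8
ES_D = max(EF_A=4, EF_B=7) = 7; EF_D = 7+14 = 21
ES_E = 4; EF_E = 4+9 = 13
ES_F = 21; EF_F = 21+4 = 25
ES_G = max(EF_A=4, EF_C=8) = 8; EF_G = 8+4 = 12
ES_H = max(EF_E=13, EF_F=25, EF_G=12) = 25; EF_H = 25+13 = 38
Expected project duration μ = 38 days. Critical path: B → D → F → H.

Variances on critical path: σ²_B=7.111, σ²_D=2.778, σ²_F=2.778, σ²_H=2.778.
Largest is σ²_B = 7.111.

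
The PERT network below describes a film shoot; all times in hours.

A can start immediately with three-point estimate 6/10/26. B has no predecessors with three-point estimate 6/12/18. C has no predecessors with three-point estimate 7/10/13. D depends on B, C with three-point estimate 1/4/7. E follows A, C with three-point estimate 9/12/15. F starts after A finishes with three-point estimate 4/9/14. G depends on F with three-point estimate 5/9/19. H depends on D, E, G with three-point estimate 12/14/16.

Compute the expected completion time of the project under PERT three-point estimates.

te_A = (6 + 4·10 + 26)/6 = 72/6 = 12
te_B = (6 + 4·12 + 18)/6 = 72/6 = 12
te_C = (7 + 4·10 + 13)/6 = 60/6 = 10
te_D = (1 + 4·4 + 7)/6 = 24/6 = 4
te_E = (9 + 4·12 + 15)/6 = 72/6 = 12
te_F = (4 + 4·9 + 14)/6 = 54/6 = 9
te_G = (5 + 4·9 + 19)/6 = 60/6 = 10
te_H = (12 + 4·14 + 16)/6 = 84/6 = 14

Forward pass:
ES_A = 0; EF_A = 12
ES_B = 0; EF_B = 12
ES_C = 0; EF_C = 10
ES_D = max(EF_B=12, EF_C=10) = 12; EF_D = 12+4 = 16
ES_E = max(EF_A=12, EF_C=10) = 12; EF_E = 12+12 = 24
ES_F = 12; EF_F = 12+9 = 21
ES_G = 21; EF_G = 21+10 = 31
ES_H = max(EF_D=16, EF_E=24, EF_G=31) = 31; EF_H = 31+14 = 45
Expected project duration μ = 45 hours. Critical path: A → F → G → H.

45 hours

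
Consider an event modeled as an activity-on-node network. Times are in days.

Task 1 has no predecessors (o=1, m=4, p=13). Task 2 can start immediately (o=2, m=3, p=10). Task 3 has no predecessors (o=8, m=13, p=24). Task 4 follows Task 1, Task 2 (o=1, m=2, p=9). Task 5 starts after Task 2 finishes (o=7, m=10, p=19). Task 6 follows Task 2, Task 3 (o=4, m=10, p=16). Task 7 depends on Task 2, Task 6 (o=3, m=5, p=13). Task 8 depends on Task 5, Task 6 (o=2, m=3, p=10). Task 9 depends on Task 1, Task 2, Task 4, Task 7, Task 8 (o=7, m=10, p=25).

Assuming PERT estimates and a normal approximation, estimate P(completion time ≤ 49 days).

0.928

te_Task 1 = (1 + 4·4 + 13)/6 = 30/6 = 5; σ²_Task 1 = ((13−1)/6)² = 4.000
te_Task 2 = (2 + 4·3 + 10)/6 = 24/6 = 4; σ²_Task 2 = ((10−2)/6)² = 1.778
te_Task 3 = (8 + 4·13 + 24)/6 = 84/6 = 14; σ²_Task 3 = ((24−8)/6)² = 7.111
te_Task 4 = (1 + 4·2 + 9)/6 = 18/6 = 3; σ²_Task 4 = ((9−1)/6)² = 1.778
te_Task 5 = (7 + 4·10 + 19)/6 = 66/6 = 11; σ²_Task 5 = ((19−7)/6)² = 4.000
te_Task 6 = (4 + 4·10 + 16)/6 = 60/6 = 10; σ²_Task 6 = ((16−4)/6)² = 4.000
te_Task 7 = (3 + 4·5 + 13)/6 = 36/6 = 6; σ²_Task 7 = ((13−3)/6)² = 2.778
te_Task 8 = (2 + 4·3 + 10)/6 = 24/6 = 4; σ²_Task 8 = ((10−2)/6)² = 1.778
te_Task 9 = (7 + 4·10 + 25)/6 = 72/6 = 12; σ²_Task 9 = ((25−7)/6)² = 9.000

Forward pass:
ES_Task 1 = 0; EF_Task 1 = 5
ES_Task 2 = 0; EF_Task 2 = 4
ES_Task 3 = 0; EF_Task 3 = 14
ES_Task 4 = max(EF_Task 1=5, EF_Task 2=4) = 5; EF_Task 4 = 5+3 = 8
ES_Task 5 = 4; EF_Task 5 = 4+11 = 15
ES_Task 6 = max(EF_Task 2=4, EF_Task 3=14) = 14; EF_Task 6 = 14+10 = 24
ES_Task 7 = max(EF_Task 2=4, EF_Task 6=24) = 24; EF_Task 7 = 24+6 = 30
ES_Task 8 = max(EF_Task 5=15, EF_Task 6=24) = 24; EF_Task 8 = 24+4 = 28
ES_Task 9 = max(EF_Task 1=5, EF_Task 2=4, EF_Task 4=8, EF_Task 7=30, EF_Task 8=28) = 30; EF_Task 9 = 30+12 = 42
Expected project duration μ = 42 days. Critical path: Task 3 → Task 6 → Task 7 → Task 9.

Variance along critical path = 7.111 + 4.000 + 2.778 + 9.000 = 22.889; σ = √22.889 = 4.784 days.
Z = (49 − 42) / 4.784 = 1.463
P(T ≤ 49) = Φ(1.463) ≈ 0.928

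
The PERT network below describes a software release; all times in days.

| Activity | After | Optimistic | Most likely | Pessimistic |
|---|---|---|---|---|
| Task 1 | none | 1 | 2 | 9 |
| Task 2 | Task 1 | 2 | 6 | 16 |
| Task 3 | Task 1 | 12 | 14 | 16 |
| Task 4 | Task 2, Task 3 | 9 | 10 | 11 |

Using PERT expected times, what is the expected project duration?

te_Task 1 = (1 + 4·2 + 9)/6 = 18/6 = 3
te_Task 2 = (2 + 4·6 + 16)/6 = 42/6 = 7
te_Task 3 = (12 + 4·14 + 16)/6 = 84/6 = 14
te_Task 4 = (9 + 4·10 + 11)/6 = 60/6 = 10

Forward pass:
ES_Task 1 = 0; EF_Task 1 = 3
ES_Task 2 = 3; EF_Task 2 = 3+7 = 10
ES_Task 3 = 3; EF_Task 3 = 3+14 = 17
ES_Task 4 = max(EF_Task 2=10, EF_Task 3=17) = 17; EF_Task 4 = 17+10 = 27
Expected project duration μ = 27 days. Critical path: Task 1 → Task 3 → Task 4.

27 days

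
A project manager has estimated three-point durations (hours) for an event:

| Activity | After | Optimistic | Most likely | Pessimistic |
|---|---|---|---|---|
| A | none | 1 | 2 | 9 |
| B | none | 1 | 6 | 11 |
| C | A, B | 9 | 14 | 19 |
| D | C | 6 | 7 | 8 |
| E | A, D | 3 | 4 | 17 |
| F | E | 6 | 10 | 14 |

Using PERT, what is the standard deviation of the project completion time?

3.59 hours

te_A = (1 + 4·2 + 9)/6 = 18/6 = 3; σ²_A = ((9−1)/6)² = 1.778
te_B = (1 + 4·6 + 11)/6 = 36/6 = 6; σ²_B = ((11−1)/6)² = 2.778
te_C = (9 + 4·14 + 19)/6 = 84/6 = 14; σ²_C = ((19−9)/6)² = 2.778
te_D = (6 + 4·7 + 8)/6 = 42/6 = 7; σ²_D = ((8−6)/6)² = 0.111
te_E = (3 + 4·4 + 17)/6 = 36/6 = 6; σ²_E = ((17−3)/6)² = 5.444
te_F = (6 + 4·10 + 14)/6 = 60/6 = 10; σ²_F = ((14−6)/6)² = 1.778

Forward pass:
ES_A = 0; EF_A = 3
ES_B = 0; EF_B = 6
ES_C = max(EF_A=3, EF_B=6) = 6; EF_C = 6+14 = 20
ES_D = 20; EF_D = 20+7 = 27
ES_E = max(EF_A=3, EF_D=27) = 27; EF_E = 27+6 = 33
ES_F = 33; EF_F = 33+10 = 43
Expected project duration μ = 43 hours. Critical path: B → C → D → E → F.

Variance along critical path = 2.778 + 2.778 + 0.111 + 5.444 + 1.778 = 12.889
σ = √12.889 = 3.590 hours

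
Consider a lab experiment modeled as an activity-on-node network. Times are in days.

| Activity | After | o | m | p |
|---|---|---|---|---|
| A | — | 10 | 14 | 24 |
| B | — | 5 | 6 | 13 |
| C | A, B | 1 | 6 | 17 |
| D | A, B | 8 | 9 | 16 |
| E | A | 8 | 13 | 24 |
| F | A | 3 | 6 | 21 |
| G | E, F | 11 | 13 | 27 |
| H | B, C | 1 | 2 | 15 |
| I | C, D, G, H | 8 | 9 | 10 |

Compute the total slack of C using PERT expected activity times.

18 days

te_A = (10 + 4·14 + 24)/6 = 90/6 = 15
te_B = (5 + 4·6 + 13)/6 = 42/6 = 7
te_C = (1 + 4·6 + 17)/6 = 42/6 = 7
te_D = (8 + 4·9 + 16)/6 = 60/6 = 10
te_E = (8 + 4·13 + 24)/6 = 84/6 = 14
te_F = (3 + 4·6 + 21)/6 = 48/6 = 8
te_G = (11 + 4·13 + 27)/6 = 90/6 = 15
te_H = (1 + 4·2 + 15)/6 = 24/6 = 4
te_I = (8 + 4·9 + 10)/6 = 54/6 = 9

Forward pass:
ES_A = 0; EF_A = 15
ES_B = 0; EF_B = 7
ES_C = max(EF_A=15, EF_B=7) = 15; EF_C = 15+7 = 22
ES_D = max(EF_A=15, EF_B=7) = 15; EF_D = 15+10 = 25
ES_E = 15; EF_E = 15+14 = 29
ES_F = 15; EF_F = 15+8 = 23
ES_G = max(EF_E=29, EF_F=23) = 29; EF_G = 29+15 = 44
ES_H = max(EF_B=7, EF_C=22) = 22; EF_H = 22+4 = 26
ES_I = max(EF_C=22, EF_D=25, EF_G=44, EF_H=26) = 44; EF_I = 44+9 = 53
Expected project duration μ = 53 days. Critical path: A → E → G → I.

Backward pass:
LF_I = 53; LS_I = 53−9 = 44
LF_H = LS_I = 44; LS_H = 44−4 = 40
LF_G = LS_I = 44; LS_G = 44−15 = 29
LF_F = LS_G = 29; LS_F = 29−8 = 21
LF_E = LS_G = 29; LS_E = 29−14 = 15
LF_D = LS_I = 44; LS_D = 44−10 = 34
LF_C = min(LS_H=40, LS_I=44) = 40; LS_C = 40−7 = 33
LF_B = min(LS_C=33, LS_D=34, LS_H=40) = 33; LS_B = 33−7 = 26
LF_A = min(LS_C=33, LS_D=34, LS_E=15, LS_F=21) = 15; LS_A = 15−15 = 0
Slack_C = LS_C − ES_C = 33 − 15 = 18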